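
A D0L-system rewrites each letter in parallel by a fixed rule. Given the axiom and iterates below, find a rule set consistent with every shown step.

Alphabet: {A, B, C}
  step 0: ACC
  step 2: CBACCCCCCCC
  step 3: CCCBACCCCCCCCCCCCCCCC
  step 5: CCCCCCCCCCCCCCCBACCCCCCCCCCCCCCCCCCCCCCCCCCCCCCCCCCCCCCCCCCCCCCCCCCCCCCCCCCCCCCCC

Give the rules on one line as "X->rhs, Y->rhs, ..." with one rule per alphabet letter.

A->BA, B->C, C->CC

  step 2 ⇒ step 3: CBACCCCCCCC ⇒ CC·C·BA·CC·CC·CC·CC·CC·CC·CC·CC
    A ↦ BA
    B ↦ C
    C ↦ CC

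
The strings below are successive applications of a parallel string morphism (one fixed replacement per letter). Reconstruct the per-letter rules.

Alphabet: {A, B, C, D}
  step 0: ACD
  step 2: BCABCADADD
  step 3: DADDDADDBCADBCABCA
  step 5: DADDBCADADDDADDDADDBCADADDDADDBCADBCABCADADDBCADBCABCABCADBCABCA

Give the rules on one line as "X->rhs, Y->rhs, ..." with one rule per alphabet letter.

  step 2 ⇒ step 3: BCABCADADD ⇒ DA·D·D·DA·D·D·BCA·D·BCA·BCA
    A ↦ D
    B ↦ DA
    C ↦ D
    D ↦ BCA

A->D, B->DA, C->D, D->BCA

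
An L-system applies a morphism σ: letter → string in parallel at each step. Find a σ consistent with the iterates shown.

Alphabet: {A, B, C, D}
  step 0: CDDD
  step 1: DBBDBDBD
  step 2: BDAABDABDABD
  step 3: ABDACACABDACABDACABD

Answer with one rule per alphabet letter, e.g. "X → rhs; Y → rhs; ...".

  step 2 ⇒ step 3: BDAABDABDABD ⇒ A·BD·AC·AC·A·BD·AC·A·BD·AC·A·BD
    A ↦ AC
    B ↦ A
    D ↦ BD
  step 0 ⇒ step 1: CDDD ⇒ DB·BD·BD·BD
    C ↦ DB

A->AC, B->A, C->DB, D->BD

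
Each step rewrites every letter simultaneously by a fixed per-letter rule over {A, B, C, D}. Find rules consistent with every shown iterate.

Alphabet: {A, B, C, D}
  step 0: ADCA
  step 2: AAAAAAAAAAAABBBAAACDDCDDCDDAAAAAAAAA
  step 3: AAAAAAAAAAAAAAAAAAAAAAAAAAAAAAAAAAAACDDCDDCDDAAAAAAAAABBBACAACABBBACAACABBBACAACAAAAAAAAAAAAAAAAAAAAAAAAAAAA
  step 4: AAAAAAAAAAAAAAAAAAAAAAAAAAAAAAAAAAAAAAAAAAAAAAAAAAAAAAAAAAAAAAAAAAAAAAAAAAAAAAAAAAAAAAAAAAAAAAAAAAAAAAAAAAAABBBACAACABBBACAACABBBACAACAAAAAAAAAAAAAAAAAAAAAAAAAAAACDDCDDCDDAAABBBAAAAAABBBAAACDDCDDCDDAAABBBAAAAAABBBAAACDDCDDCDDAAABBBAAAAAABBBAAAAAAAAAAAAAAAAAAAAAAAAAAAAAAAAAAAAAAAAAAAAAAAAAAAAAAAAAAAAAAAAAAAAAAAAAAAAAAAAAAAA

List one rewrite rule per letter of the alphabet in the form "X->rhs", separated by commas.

A->AAA, B->CDD, C->BBB, D->ACA

  step 3 ⇒ step 4: AAAAAAAAAAAAAAAAAAAAAAAAAAAAAAAAAAAACDDCDDCDDAAAAAAAAABBBACAACABBBACAACABBBACAACAAAAAAAAAAAAAAAAAAAAAAAAAAAA ⇒ AAA·AAA·AAA·AAA·AAA·AAA·AAA·AAA·AAA·AAA·AAA·AAA·AAA·AAA·AAA·AAA·AAA·AAA·AAA·AAA·AAA·AAA·AAA·AAA·AAA·AAA·AAA·AAA·AAA·AAA·AAA·AAA·AAA·AAA·AAA·AAA·BBB·ACA·ACA·BBB·ACA·ACA·BBB·ACA·ACA·AAA·AAA·AAA·AAA·AAA·AAA·AAA·AAA·AAA·CDD·CDD·CDD·AAA·BBB·AAA·AAA·BBB·AAA·CDD·CDD·CDD·AAA·BBB·AAA·AAA·BBB·AAA·CDD·CDD·CDD·AAA·BBB·AAA·AAA·BBB·AAA·AAA·AAA·AAA·AAA·AAA·AAA·AAA·AAA·AAA·AAA·AAA·AAA·AAA·AAA·AAA·AAA·AAA·AAA·AAA·AAA·AAA·AAA·AAA·AAA·AAA·AAA·AAA
    A ↦ AAA
    B ↦ CDD
    C ↦ BBB
    D ↦ ACA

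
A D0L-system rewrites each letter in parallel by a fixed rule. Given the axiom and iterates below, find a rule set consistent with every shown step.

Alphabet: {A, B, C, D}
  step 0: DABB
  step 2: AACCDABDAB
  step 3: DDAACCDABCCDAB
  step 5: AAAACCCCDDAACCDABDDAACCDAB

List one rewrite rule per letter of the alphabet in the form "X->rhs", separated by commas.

A->D, B->AB, C->A, D->CC

  step 2 ⇒ step 3: AACCDABDAB ⇒ D·D·A·A·CC·D·AB·CC·D·AB
    A ↦ D
    B ↦ AB
    C ↦ A
    D ↦ CC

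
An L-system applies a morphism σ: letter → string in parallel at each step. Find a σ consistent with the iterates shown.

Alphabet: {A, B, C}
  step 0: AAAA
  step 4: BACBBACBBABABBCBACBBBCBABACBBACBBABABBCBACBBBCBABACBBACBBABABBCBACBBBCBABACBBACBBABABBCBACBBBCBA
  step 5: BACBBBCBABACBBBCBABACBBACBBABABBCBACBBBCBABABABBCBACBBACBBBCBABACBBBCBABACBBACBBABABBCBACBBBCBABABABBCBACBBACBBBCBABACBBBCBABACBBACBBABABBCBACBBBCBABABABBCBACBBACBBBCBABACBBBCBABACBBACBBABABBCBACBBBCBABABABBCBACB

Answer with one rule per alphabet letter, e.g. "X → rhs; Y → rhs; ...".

A->CB, B->BA, C->BBC

  step 4 ⇒ step 5: BACBBACBBABABBCBACBBBCBABACBBACBBABABBCBACBBBCBABACBBACBBABABBCBACBBBCBABACBBACBBABABBCBACBBBCBA ⇒ BA·CB·BBC·BA·BA·CB·BBC·BA·BA·CB·BA·CB·BA·BA·BBC·BA·CB·BBC·BA·BA·BA·BBC·BA·CB·BA·CB·BBC·BA·BA·CB·BBC·BA·BA·CB·BA·CB·BA·BA·BBC·BA·CB·BBC·BA·BA·BA·BBC·BA·CB·BA·CB·BBC·BA·BA·CB·BBC·BA·BA·CB·BA·CB·BA·BA·BBC·BA·CB·BBC·BA·BA·BA·BBC·BA·CB·BA·CB·BBC·BA·BA·CB·BBC·BA·BA·CB·BA·CB·BA·BA·BBC·BA·CB·BBC·BA·BA·BA·BBC·BA·CB
    A ↦ CB
    B ↦ BA
    C ↦ BBC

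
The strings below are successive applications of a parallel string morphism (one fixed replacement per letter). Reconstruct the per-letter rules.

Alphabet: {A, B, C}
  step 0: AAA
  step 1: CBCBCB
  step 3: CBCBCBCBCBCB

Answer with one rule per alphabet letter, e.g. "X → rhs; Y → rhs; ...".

  step 0 ⇒ step 1: AAA ⇒ CB·CB·CB
    A ↦ CB
    B ↦ A  (constrained at step 1)
    C ↦ A  (constrained at step 1)

A->CB, B->A, C->A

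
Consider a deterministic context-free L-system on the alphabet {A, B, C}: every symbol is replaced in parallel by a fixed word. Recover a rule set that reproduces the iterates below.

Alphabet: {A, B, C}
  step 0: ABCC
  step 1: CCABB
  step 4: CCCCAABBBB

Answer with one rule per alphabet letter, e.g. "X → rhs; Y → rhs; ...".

A->CC, B->A, C->B

  step 0 ⇒ step 1: ABCC ⇒ CC·A·B·B
    A ↦ CC
    B ↦ A
    C ↦ B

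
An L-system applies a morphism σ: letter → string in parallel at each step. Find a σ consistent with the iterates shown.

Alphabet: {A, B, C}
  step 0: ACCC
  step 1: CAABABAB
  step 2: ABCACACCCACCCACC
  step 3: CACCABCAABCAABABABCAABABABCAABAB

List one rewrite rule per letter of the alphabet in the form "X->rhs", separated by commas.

A->CA, B->CC, C->AB

  step 2 ⇒ step 3: ABCACACCCACCCACC ⇒ CA·CC·AB·CA·AB·CA·AB·AB·AB·CA·AB·AB·AB·CA·AB·AB
    A ↦ CA
    B ↦ CC
    C ↦ AB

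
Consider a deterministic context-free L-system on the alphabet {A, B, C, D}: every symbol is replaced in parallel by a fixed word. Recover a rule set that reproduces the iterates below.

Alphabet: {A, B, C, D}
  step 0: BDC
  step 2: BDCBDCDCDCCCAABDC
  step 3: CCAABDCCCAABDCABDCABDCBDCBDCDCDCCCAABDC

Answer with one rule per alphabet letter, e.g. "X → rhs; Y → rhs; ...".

A->DC, B->CCA, C->BDC, D->A

  step 2 ⇒ step 3: BDCBDCDCDCCCAABDC ⇒ CCA·A·BDC·CCA·A·BDC·A·BDC·A·BDC·BDC·BDC·DC·DC·CCA·A·BDC
    A ↦ DC
    B ↦ CCA
    C ↦ BDC
    D ↦ A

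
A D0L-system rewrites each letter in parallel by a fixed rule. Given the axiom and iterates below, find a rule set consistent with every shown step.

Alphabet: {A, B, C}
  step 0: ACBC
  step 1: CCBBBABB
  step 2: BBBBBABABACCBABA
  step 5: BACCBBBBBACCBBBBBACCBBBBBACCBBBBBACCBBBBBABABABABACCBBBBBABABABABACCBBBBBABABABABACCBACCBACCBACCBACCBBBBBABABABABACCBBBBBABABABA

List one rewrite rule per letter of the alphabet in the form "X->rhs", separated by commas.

A->CC, B->BA, C->BB

  step 1 ⇒ step 2: CCBBBABB ⇒ BB·BB·BA·BA·BA·CC·BA·BA
    A ↦ CC
    B ↦ BA
    C ↦ BB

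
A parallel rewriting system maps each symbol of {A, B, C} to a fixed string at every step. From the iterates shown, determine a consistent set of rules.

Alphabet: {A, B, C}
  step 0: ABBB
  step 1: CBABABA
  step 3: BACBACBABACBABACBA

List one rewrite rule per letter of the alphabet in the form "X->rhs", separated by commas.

A->C, B->BA, C->BA

  step 0 ⇒ step 1: ABBB ⇒ C·BA·BA·BA
    A ↦ C
    B ↦ BA
    C ↦ BA  (constrained at step 1)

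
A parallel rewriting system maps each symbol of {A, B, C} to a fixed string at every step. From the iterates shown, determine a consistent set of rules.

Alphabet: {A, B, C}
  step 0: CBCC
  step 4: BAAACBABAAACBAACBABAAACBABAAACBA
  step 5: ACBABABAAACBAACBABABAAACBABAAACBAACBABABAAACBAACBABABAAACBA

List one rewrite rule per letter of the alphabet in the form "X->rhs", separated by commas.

A->BA, B->AC, C->A

  step 4 ⇒ step 5: BAAACBABAAACBAACBABAAACBABAAACBA ⇒ AC·BA·BA·BA·A·AC·BA·AC·BA·BA·BA·A·AC·BA·BA·A·AC·BA·AC·BA·BA·BA·A·AC·BA·AC·BA·BA·BA·A·AC·BA
    A ↦ BA
    B ↦ AC
    C ↦ A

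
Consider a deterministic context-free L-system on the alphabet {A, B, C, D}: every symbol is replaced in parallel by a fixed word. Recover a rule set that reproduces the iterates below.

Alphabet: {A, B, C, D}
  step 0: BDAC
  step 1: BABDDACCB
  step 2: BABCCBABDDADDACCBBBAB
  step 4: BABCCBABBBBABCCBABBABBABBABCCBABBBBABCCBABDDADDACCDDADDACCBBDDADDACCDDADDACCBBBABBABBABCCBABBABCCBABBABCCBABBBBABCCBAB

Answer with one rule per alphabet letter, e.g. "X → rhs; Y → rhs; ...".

  step 1 ⇒ step 2: BABDDACCB ⇒ BAB·CC·BAB·DDA·DDA·CC·B·B·BAB
    A ↦ CC
    B ↦ BAB
    C ↦ B
    D ↦ DDA

A->CC, B->BAB, C->B, D->DDA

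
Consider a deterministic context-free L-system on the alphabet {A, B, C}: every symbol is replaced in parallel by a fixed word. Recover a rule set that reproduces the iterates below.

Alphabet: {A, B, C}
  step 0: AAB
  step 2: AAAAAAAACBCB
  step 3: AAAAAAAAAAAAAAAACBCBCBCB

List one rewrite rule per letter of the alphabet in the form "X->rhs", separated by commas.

  step 2 ⇒ step 3: AAAAAAAACBCB ⇒ AA·AA·AA·AA·AA·AA·AA·AA·CB·CB·CB·CB
    A ↦ AA
    B ↦ CB
    C ↦ CB

A->AA, B->CB, C->CB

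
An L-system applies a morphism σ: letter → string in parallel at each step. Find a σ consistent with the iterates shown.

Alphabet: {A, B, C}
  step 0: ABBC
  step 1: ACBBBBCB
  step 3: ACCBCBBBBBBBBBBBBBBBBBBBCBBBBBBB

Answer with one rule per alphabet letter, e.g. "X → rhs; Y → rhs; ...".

A->AC, B->BB, C->CB

  step 0 ⇒ step 1: ABBC ⇒ AC·BB·BB·CB
    A ↦ AC
    B ↦ BB
    C ↦ CB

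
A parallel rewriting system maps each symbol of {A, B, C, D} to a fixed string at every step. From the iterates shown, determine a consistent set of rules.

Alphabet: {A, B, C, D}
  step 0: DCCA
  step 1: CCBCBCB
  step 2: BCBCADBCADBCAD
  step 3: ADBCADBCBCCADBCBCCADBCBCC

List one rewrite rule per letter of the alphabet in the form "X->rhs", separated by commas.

  step 2 ⇒ step 3: BCBCADBCADBCAD ⇒ AD·BC·AD·BC·B·CC·AD·BC·B·CC·AD·BC·B·CC
    A ↦ B
    B ↦ AD
    C ↦ BC
    D ↦ CC

A->B, B->AD, C->BC, D->CC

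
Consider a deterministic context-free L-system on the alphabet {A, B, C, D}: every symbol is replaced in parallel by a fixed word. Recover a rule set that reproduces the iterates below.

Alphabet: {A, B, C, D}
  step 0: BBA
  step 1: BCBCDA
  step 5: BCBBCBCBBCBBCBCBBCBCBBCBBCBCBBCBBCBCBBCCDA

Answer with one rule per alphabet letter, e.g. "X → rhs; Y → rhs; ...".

A->DA, B->BC, C->B, D->CC

  step 0 ⇒ step 1: BBA ⇒ BC·BC·DA
    A ↦ DA
    B ↦ BC
    C ↦ B  (constrained at step 1)
    D ↦ CC  (constrained at step 1)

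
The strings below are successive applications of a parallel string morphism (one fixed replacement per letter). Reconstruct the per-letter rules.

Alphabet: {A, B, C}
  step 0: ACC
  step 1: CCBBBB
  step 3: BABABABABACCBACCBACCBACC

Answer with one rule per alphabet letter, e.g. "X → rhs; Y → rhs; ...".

A->CC, B->BA, C->BB

  step 0 ⇒ step 1: ACC ⇒ CC·BB·BB
    A ↦ CC
    C ↦ BB
    B ↦ BA  (constrained at step 1)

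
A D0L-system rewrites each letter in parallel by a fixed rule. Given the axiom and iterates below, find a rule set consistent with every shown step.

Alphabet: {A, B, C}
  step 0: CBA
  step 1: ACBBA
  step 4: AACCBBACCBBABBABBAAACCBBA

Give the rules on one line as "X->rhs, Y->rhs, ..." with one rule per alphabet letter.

A->BBA, B->C, C->A

  step 0 ⇒ step 1: CBA ⇒ A·C·BBA
    A ↦ BBA
    B ↦ C
    C ↦ A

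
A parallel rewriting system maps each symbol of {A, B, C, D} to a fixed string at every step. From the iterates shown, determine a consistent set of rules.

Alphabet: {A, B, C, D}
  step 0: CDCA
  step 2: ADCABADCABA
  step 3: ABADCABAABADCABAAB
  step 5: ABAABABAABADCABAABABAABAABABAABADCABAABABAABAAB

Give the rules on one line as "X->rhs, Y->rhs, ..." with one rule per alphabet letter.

A->AB, B->A, C->DC, D->A

  step 2 ⇒ step 3: ADCABADCABA ⇒ AB·A·DC·AB·A·AB·A·DC·AB·A·AB
    A ↦ AB
    B ↦ A
    C ↦ DC
    D ↦ A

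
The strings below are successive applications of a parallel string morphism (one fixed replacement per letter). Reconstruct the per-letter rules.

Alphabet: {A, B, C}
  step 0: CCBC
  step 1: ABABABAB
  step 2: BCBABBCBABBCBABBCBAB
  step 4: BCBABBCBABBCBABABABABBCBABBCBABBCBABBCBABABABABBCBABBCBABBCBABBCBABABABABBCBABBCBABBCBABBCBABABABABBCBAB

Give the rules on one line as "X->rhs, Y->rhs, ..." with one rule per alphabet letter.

  step 1 ⇒ step 2: ABABABAB ⇒ BCB·AB·BCB·AB·BCB·AB·BCB·AB
    A ↦ BCB
    B ↦ AB
  step 0 ⇒ step 1: CCBC ⇒ AB·AB·AB·AB
    C ↦ AB

A->BCB, B->AB, C->AB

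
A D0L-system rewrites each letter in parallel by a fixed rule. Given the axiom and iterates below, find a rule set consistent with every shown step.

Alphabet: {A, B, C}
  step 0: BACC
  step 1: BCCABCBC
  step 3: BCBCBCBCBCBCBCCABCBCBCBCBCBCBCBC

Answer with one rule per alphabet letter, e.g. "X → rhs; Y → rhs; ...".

A->CA, B->BC, C->BC

  step 0 ⇒ step 1: BACC ⇒ BC·CA·BC·BC
    A ↦ CA
    B ↦ BC
    C ↦ BC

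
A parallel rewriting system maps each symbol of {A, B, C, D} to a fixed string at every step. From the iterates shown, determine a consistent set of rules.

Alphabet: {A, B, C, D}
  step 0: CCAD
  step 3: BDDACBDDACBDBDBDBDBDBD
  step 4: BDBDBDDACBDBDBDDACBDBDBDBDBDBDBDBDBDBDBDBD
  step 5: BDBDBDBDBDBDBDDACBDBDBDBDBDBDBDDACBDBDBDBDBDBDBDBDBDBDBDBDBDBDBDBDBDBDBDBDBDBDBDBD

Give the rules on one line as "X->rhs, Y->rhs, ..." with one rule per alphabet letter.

  step 4 ⇒ step 5: BDBDBDDACBDBDBDDACBDBDBDBDBDBDBDBDBDBDBDBD ⇒ BD·BD·BD·BD·BD·BD·BD·D·AC·BD·BD·BD·BD·BD·BD·BD·D·AC·BD·BD·BD·BD·BD·BD·BD·BD·BD·BD·BD·BD·BD·BD·BD·BD·BD·BD·BD·BD·BD·BD·BD·BD
    A ↦ D
    B ↦ BD
    C ↦ AC
    D ↦ BD

A->D, B->BD, C->AC, D->BD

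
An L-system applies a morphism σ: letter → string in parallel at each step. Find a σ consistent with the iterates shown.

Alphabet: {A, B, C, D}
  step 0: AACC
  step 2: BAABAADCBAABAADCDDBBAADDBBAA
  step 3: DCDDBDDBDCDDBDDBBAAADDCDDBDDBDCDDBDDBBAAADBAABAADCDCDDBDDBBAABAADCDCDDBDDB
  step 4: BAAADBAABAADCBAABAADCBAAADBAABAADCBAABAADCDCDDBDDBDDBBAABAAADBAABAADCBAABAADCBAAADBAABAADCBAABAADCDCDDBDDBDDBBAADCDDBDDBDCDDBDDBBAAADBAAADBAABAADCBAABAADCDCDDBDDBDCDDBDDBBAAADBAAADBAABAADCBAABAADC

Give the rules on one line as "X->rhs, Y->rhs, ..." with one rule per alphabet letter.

  step 3 ⇒ step 4: DCDDBDDBDCDDBDDBBAAADDCDDBDDBDCDDBDDBBAAADBAABAADCDCDDBDDBBAABAADCDCDDBDDB ⇒ BAA·AD·BAA·BAA·DC·BAA·BAA·DC·BAA·AD·BAA·BAA·DC·BAA·BAA·DC·DC·DDB·DDB·DDB·BAA·BAA·AD·BAA·BAA·DC·BAA·BAA·DC·BAA·AD·BAA·BAA·DC·BAA·BAA·DC·DC·DDB·DDB·DDB·BAA·DC·DDB·DDB·DC·DDB·DDB·BAA·AD·BAA·AD·BAA·BAA·DC·BAA·BAA·DC·DC·DDB·DDB·DC·DDB·DDB·BAA·AD·BAA·AD·BAA·BAA·DC·BAA·BAA·DC
    A ↦ DDB
    B ↦ DC
    C ↦ AD
    D ↦ BAA

A->DDB, B->DC, C->AD, D->BAA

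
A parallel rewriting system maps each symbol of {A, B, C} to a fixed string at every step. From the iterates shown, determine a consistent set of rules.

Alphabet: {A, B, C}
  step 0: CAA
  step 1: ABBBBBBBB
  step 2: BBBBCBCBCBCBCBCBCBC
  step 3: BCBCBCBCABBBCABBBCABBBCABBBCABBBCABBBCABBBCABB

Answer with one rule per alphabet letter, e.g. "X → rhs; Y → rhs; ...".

  step 2 ⇒ step 3: BBBBCBCBCBCBCBCBCBC ⇒ BC·BC·BC·BC·ABB·BC·ABB·BC·ABB·BC·ABB·BC·ABB·BC·ABB·BC·ABB·BC·ABB
    B ↦ BC
    C ↦ ABB
  step 0 ⇒ step 1: CAA ⇒ ABB·BBB·BBB
    A ↦ BBB

A->BBB, B->BC, C->ABB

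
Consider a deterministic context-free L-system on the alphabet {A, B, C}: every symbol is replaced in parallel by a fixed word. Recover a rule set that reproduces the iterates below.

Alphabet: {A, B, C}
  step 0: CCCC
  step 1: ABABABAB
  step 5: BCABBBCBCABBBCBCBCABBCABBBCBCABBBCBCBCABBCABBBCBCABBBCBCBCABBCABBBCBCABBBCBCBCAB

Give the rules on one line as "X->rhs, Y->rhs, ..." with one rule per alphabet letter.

  step 0 ⇒ step 1: CCCC ⇒ AB·AB·AB·AB
    C ↦ AB
    A ↦ B  (constrained at step 1)
    B ↦ BC  (constrained at step 1)

A->B, B->BC, C->AB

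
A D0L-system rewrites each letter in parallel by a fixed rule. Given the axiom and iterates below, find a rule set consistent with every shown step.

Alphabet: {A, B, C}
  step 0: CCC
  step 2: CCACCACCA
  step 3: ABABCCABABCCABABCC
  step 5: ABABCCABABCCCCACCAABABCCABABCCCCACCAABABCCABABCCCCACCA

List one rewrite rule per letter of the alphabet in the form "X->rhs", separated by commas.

A->CC, B->A, C->AB

  step 2 ⇒ step 3: CCACCACCA ⇒ AB·AB·CC·AB·AB·CC·AB·AB·CC
    A ↦ CC
    C ↦ AB
    B ↦ A  (constrained at step 3)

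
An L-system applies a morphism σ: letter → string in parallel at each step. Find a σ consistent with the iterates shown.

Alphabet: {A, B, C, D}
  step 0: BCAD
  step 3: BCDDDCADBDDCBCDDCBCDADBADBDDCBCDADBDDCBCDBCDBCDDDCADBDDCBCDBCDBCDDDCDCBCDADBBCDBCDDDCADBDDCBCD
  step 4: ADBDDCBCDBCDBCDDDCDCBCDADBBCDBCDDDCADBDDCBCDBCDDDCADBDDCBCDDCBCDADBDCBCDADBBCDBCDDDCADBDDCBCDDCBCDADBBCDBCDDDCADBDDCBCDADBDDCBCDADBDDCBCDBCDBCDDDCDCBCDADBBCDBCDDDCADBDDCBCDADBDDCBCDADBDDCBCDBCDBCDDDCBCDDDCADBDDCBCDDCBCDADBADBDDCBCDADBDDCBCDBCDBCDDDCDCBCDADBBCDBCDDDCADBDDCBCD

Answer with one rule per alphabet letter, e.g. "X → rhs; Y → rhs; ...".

A->DC, B->ADB, C->DDC, D->BCD

  step 3 ⇒ step 4: BCDDDCADBDDCBCDDCBCDADBADBDDCBCDADBDDCBCDBCDBCDDDCADBDDCBCDBCDBCDDDCDCBCDADBBCDBCDDDCADBDDCBCD ⇒ ADB·DDC·BCD·BCD·BCD·DDC·DC·BCD·ADB·BCD·BCD·DDC·ADB·DDC·BCD·BCD·DDC·ADB·DDC·BCD·DC·BCD·ADB·DC·BCD·ADB·BCD·BCD·DDC·ADB·DDC·BCD·DC·BCD·ADB·BCD·BCD·DDC·ADB·DDC·BCD·ADB·DDC·BCD·ADB·DDC·BCD·BCD·BCD·DDC·DC·BCD·ADB·BCD·BCD·DDC·ADB·DDC·BCD·ADB·DDC·BCD·ADB·DDC·BCD·BCD·BCD·DDC·BCD·DDC·ADB·DDC·BCD·DC·BCD·ADB·ADB·DDC·BCD·ADB·DDC·BCD·BCD·BCD·DDC·DC·BCD·ADB·BCD·BCD·DDC·ADB·DDC·BCD
    A ↦ DC
    B ↦ ADB
    C ↦ DDC
    D ↦ BCD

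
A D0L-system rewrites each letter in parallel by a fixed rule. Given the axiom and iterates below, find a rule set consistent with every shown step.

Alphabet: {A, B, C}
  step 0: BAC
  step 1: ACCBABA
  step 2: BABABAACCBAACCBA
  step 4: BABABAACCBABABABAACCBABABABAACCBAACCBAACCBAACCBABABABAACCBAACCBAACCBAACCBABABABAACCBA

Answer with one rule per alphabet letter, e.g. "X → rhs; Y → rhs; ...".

A->BA, B->ACC, C->BA

  step 1 ⇒ step 2: ACCBABA ⇒ BA·BA·BA·ACC·BA·ACC·BA
    A ↦ BA
    B ↦ ACC
    C ↦ BA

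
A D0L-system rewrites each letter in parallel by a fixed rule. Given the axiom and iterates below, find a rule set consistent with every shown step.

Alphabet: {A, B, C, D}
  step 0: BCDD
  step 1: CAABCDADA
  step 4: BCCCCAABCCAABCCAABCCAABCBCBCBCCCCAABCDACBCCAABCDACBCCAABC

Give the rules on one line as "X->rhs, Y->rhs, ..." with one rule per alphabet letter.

A->C, B->CAA, C->BC, D->DA

  step 0 ⇒ step 1: BCDD ⇒ CAA·BC·DA·DA
    B ↦ CAA
    C ↦ BC
    D ↦ DA
    A ↦ C  (constrained at step 1)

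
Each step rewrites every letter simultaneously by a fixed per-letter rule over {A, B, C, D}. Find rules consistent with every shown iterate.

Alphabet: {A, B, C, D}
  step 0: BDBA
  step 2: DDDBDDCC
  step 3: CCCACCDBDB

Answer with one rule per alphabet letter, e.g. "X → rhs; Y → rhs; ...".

  step 2 ⇒ step 3: DDDBDDCC ⇒ C·C·C·A·C·C·DB·DB
    B ↦ A
    C ↦ DB
    D ↦ C
    A ↦ DD  (constrained at step 0)

A->DD, B->A, C->DB, D->C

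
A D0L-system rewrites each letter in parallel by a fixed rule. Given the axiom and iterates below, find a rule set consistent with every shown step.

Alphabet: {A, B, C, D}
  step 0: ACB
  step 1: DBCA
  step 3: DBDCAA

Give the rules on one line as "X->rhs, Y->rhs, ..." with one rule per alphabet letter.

A->D, B->CA, C->B, D->A

  step 0 ⇒ step 1: ACB ⇒ D·B·CA
    A ↦ D
    B ↦ CA
    C ↦ B
    D ↦ A  (constrained at step 1)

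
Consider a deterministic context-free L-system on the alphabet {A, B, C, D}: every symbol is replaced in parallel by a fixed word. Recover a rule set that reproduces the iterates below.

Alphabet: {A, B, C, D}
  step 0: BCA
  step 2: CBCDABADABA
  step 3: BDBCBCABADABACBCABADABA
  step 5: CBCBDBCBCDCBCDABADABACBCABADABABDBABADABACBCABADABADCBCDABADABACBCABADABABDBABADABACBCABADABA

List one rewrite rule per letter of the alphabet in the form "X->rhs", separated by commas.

  step 2 ⇒ step 3: CBCDABADABA ⇒ B·D·B·CBC·ABA·D·ABA·CBC·ABA·D·ABA
    A ↦ ABA
    B ↦ D
    C ↦ B
    D ↦ CBC

A->ABA, B->D, C->B, D->CBC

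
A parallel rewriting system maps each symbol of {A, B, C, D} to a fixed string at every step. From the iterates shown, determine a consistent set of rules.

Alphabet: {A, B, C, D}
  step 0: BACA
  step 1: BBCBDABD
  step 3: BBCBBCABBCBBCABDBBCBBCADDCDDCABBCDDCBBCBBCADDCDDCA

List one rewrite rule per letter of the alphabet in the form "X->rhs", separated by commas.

  step 0 ⇒ step 1: BACA ⇒ BBC·BD·A·BD
    A ↦ BD
    B ↦ BBC
    C ↦ A
    D ↦ DDC  (constrained at step 1)

A->BD, B->BBC, C->A, D->DDC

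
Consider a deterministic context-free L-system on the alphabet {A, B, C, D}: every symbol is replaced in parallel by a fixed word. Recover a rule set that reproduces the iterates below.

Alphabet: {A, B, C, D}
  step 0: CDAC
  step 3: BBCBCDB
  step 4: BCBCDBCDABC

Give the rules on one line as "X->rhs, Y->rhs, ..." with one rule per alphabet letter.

A->B, B->BC, C->D, D->A

  step 3 ⇒ step 4: BBCBCDB ⇒ BC·BC·D·BC·D·A·BC
    B ↦ BC
    C ↦ D
    D ↦ A
    A ↦ B  (constrained at step 0)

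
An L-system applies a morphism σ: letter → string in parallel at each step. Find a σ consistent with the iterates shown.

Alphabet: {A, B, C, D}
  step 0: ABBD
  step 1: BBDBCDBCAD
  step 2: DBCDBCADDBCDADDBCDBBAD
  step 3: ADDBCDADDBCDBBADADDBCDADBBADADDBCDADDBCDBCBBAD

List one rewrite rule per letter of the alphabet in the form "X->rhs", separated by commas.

  step 2 ⇒ step 3: DBCDBCADDBCDADDBCDBBAD ⇒ AD·DBC·D·AD·DBC·D·BB·AD·AD·DBC·D·AD·BB·AD·AD·DBC·D·AD·DBC·DBC·BB·AD
    A ↦ BB
    B ↦ DBC
    C ↦ D
    D ↦ AD

A->BB, B->DBC, C->D, D->AD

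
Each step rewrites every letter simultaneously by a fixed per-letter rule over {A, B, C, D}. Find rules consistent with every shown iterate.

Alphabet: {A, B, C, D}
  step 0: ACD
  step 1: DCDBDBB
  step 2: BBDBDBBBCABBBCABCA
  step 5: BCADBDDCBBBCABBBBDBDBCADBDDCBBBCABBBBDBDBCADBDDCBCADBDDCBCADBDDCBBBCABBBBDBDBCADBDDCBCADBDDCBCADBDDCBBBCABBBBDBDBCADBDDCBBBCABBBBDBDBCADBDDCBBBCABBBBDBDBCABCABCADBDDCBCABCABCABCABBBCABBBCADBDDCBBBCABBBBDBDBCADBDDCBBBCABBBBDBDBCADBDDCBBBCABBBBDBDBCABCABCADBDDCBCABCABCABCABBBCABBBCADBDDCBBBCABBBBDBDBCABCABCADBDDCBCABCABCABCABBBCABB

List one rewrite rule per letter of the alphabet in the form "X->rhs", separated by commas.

A->DC, B->BCA, C->DBD, D->BB

  step 1 ⇒ step 2: DCDBDBB ⇒ BB·DBD·BB·BCA·BB·BCA·BCA
    B ↦ BCA
    C ↦ DBD
    D ↦ BB
  step 0 ⇒ step 1: ACD ⇒ DC·DBD·BB
    A ↦ DC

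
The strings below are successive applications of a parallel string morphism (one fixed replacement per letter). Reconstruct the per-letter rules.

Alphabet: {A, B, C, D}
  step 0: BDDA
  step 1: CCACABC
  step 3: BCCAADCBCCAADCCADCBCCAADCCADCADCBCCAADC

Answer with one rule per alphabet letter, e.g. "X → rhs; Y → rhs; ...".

A->BC, B->C, C->ADC, D->CA

  step 0 ⇒ step 1: BDDA ⇒ C·CA·CA·BC
    A ↦ BC
    B ↦ C
    D ↦ CA
    C ↦ ADC  (constrained at step 1)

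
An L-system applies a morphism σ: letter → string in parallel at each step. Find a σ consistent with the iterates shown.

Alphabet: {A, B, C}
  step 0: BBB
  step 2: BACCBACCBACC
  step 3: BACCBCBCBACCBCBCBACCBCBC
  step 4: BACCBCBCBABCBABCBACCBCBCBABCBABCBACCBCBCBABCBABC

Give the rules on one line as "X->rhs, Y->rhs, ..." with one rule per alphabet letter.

A->CC, B->BA, C->BC

  step 3 ⇒ step 4: BACCBCBCBACCBCBCBACCBCBC ⇒ BA·CC·BC·BC·BA·BC·BA·BC·BA·CC·BC·BC·BA·BC·BA·BC·BA·CC·BC·BC·BA·BC·BA·BC
    A ↦ CC
    B ↦ BA
    C ↦ BC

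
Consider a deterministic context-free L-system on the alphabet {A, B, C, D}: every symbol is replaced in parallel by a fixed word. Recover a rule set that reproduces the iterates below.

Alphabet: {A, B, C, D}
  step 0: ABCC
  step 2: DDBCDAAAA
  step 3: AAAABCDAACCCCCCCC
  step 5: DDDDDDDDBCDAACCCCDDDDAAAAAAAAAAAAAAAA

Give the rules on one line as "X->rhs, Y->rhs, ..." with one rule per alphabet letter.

A->CC, B->BC, C->D, D->AA

  step 2 ⇒ step 3: DDBCDAAAA ⇒ AA·AA·BC·D·AA·CC·CC·CC·CC
    A ↦ CC
    B ↦ BC
    C ↦ D
    D ↦ AA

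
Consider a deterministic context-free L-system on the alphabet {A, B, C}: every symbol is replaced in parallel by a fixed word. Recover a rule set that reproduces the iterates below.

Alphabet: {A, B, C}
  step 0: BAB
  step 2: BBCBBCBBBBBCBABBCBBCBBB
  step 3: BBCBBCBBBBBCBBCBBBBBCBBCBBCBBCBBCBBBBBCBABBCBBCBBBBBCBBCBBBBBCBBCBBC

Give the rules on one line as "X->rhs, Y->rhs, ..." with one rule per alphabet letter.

  step 2 ⇒ step 3: BBCBBCBBBBBCBABBCBBCBBB ⇒ BBC·BBC·BBB·BBC·BBC·BBB·BBC·BBC·BBC·BBC·BBC·BBB·BBC·BA·BBC·BBC·BBB·BBC·BBC·BBB·BBC·BBC·BBC
    A ↦ BA
    B ↦ BBC
    C ↦ BBB

A->BA, B->BBC, C->BBB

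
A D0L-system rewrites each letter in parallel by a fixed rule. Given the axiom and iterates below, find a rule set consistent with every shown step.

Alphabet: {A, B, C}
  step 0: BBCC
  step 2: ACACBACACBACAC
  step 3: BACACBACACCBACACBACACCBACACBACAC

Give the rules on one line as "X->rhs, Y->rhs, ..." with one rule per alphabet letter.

A->BAC, B->C, C->AC

  step 2 ⇒ step 3: ACACBACACBACAC ⇒ BAC·AC·BAC·AC·C·BAC·AC·BAC·AC·C·BAC·AC·BAC·AC
    A ↦ BAC
    B ↦ C
    C ↦ AC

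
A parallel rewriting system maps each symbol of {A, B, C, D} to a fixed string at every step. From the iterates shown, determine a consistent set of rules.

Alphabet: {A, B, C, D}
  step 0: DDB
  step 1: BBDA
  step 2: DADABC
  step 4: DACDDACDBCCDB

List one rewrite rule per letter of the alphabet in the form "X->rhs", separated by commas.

A->C, B->DA, C->CD, D->B

  step 1 ⇒ step 2: BBDA ⇒ DA·DA·B·C
    A ↦ C
    B ↦ DA
    D ↦ B
    C ↦ CD  (constrained at step 2)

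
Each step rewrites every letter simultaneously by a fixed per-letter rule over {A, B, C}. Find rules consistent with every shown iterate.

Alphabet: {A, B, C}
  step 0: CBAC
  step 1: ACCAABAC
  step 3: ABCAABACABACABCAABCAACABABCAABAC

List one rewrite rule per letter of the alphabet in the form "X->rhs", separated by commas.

  step 0 ⇒ step 1: CBAC ⇒ AC·CA·AB·AC
    A ↦ AB
    B ↦ CA
    C ↦ AC

A->AB, B->CA, C->AC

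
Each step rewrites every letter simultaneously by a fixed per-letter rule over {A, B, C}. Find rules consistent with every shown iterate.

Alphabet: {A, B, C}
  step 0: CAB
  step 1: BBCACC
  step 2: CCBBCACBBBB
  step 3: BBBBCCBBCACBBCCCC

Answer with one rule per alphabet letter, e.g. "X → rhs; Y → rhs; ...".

  step 2 ⇒ step 3: CCBBCACBBBB ⇒ BB·BB·C·C·BB·CAC·BB·C·C·C·C
    A ↦ CAC
    B ↦ C
    C ↦ BB

A->CAC, B->C, C->BB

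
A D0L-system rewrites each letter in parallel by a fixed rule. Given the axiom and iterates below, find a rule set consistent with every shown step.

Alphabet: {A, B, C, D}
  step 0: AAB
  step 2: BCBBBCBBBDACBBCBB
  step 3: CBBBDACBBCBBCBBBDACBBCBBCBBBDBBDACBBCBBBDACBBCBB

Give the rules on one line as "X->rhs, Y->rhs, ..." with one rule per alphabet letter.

A->DB, B->CBB, C->BDA, D->B

  step 2 ⇒ step 3: BCBBBCBBBDACBBCBB ⇒ CBB·BDA·CBB·CBB·CBB·BDA·CBB·CBB·CBB·B·DB·BDA·CBB·CBB·BDA·CBB·CBB
    A ↦ DB
    B ↦ CBB
    C ↦ BDA
    D ↦ B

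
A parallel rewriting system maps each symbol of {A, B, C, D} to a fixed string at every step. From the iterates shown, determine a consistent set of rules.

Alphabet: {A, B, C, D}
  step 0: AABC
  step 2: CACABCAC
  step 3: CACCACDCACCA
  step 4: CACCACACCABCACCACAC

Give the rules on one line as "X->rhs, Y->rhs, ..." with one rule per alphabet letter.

  step 3 ⇒ step 4: CACCACDCACCA ⇒ CA·C·CA·CA·C·CA·B·CA·C·CA·CA·C
    A ↦ C
    C ↦ CA
    D ↦ B
  step 2 ⇒ step 3: CACABCAC ⇒ CA·C·CA·C·D·CA·C·CA
    B ↦ D

A->C, B->D, C->CA, D->B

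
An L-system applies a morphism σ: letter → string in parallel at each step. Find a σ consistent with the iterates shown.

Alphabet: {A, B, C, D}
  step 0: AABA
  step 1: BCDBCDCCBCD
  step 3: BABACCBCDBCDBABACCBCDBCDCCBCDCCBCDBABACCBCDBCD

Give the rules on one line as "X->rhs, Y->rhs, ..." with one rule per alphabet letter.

  step 0 ⇒ step 1: AABA ⇒ BCD·BCD·CC·BCD
    A ↦ BCD
    B ↦ CC
    C ↦ BA  (constrained at step 1)
    D ↦ A  (constrained at step 1)

A->BCD, B->CC, C->BA, D->A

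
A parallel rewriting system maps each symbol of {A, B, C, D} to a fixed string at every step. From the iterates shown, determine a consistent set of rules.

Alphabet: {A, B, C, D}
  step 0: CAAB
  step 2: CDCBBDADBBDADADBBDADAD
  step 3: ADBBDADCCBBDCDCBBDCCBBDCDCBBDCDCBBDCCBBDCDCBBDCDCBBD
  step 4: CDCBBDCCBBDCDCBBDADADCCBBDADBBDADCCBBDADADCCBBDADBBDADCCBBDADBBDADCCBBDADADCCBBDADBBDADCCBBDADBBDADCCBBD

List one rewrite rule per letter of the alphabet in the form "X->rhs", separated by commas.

  step 3 ⇒ step 4: ADBBDADCCBBDCDCBBDCCBBDCDCBBDCDCBBDCCBBDCDCBBDCDCBBD ⇒ CDC·BBD·C·C·BBD·CDC·BBD·AD·AD·C·C·BBD·AD·BBD·AD·C·C·BBD·AD·AD·C·C·BBD·AD·BBD·AD·C·C·BBD·AD·BBD·AD·C·C·BBD·AD·AD·C·C·BBD·AD·BBD·AD·C·C·BBD·AD·BBD·AD·C·C·BBD
    A ↦ CDC
    B ↦ C
    C ↦ AD
    D ↦ BBD

A->CDC, B->C, C->AD, D->BBD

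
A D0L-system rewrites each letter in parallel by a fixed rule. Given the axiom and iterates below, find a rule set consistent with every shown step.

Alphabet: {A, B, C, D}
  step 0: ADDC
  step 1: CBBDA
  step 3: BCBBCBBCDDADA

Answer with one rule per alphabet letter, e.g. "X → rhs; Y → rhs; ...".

  step 0 ⇒ step 1: ADDC ⇒ C·B·B·DA
    A ↦ C
    C ↦ DA
    D ↦ B
    B ↦ DDA  (constrained at step 1)

A->C, B->DDA, C->DA, D->B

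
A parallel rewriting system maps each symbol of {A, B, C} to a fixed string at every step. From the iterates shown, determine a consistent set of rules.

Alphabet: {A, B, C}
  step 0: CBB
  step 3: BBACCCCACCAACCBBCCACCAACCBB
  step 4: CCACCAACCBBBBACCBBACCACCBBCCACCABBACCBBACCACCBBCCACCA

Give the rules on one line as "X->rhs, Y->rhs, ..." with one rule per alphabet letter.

A->ACC, B->CCA, C->B

  step 3 ⇒ step 4: BBACCCCACCAACCBBCCACCAACCBB ⇒ CCA·CCA·ACC·B·B·B·B·ACC·B·B·ACC·ACC·B·B·CCA·CCA·B·B·ACC·B·B·ACC·ACC·B·B·CCA·CCA
    A ↦ ACC
    B ↦ CCA
    C ↦ B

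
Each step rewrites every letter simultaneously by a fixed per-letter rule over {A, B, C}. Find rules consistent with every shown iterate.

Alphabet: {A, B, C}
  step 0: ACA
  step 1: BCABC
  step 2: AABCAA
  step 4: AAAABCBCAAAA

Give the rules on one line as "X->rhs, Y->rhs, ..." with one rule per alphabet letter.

  step 1 ⇒ step 2: BCABC ⇒ A·A·BC·A·A
    A ↦ BC
    B ↦ A
    C ↦ A

A->BC, B->A, C->A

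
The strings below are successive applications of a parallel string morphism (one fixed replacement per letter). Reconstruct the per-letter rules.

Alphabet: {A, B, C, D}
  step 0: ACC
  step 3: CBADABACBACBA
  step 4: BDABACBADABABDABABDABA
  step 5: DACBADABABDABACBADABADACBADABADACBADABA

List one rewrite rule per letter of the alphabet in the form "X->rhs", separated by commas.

A->BA, B->DA, C->B, D->C

  step 4 ⇒ step 5: BDABACBADABABDABABDABA ⇒ DA·C·BA·DA·BA·B·DA·BA·C·BA·DA·BA·DA·C·BA·DA·BA·DA·C·BA·DA·BA
    A ↦ BA
    B ↦ DA
    C ↦ B
    D ↦ C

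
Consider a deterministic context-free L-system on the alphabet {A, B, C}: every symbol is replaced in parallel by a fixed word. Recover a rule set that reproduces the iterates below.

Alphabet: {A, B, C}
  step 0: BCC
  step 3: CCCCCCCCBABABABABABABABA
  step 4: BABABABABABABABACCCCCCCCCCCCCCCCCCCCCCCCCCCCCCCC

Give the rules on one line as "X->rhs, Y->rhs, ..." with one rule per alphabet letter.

A->CC, B->CC, C->BA

  step 3 ⇒ step 4: CCCCCCCCBABABABABABABABA ⇒ BA·BA·BA·BA·BA·BA·BA·BA·CC·CC·CC·CC·CC·CC·CC·CC·CC·CC·CC·CC·CC·CC·CC·CC
    A ↦ CC
    B ↦ CC
    C ↦ BA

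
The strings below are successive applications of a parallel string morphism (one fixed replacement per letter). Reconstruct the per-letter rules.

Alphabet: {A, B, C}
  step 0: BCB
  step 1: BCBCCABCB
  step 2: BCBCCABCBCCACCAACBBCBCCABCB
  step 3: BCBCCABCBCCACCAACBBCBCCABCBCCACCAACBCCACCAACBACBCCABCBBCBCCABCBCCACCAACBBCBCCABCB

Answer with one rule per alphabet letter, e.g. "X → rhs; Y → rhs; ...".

A->ACB, B->BCB, C->CCA

  step 2 ⇒ step 3: BCBCCABCBCCACCAACBBCBCCABCB ⇒ BCB·CCA·BCB·CCA·CCA·ACB·BCB·CCA·BCB·CCA·CCA·ACB·CCA·CCA·ACB·ACB·CCA·BCB·BCB·CCA·BCB·CCA·CCA·ACB·BCB·CCA·BCB
    A ↦ ACB
    B ↦ BCB
    C ↦ CCA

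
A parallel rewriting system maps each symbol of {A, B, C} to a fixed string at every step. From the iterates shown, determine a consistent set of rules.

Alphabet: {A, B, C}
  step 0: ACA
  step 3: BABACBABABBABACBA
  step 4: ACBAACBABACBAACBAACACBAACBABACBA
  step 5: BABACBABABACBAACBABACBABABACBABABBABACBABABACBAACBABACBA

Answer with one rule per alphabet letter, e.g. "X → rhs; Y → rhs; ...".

  step 4 ⇒ step 5: ACBAACBABACBAACBAACACBAACBABACBA ⇒ BA·B·AC·BA·BA·B·AC·BA·AC·BA·B·AC·BA·BA·B·AC·BA·BA·B·BA·B·AC·BA·BA·B·AC·BA·AC·BA·B·AC·BA
    A ↦ BA
    B ↦ AC
    C ↦ B

A->BA, B->AC, C->B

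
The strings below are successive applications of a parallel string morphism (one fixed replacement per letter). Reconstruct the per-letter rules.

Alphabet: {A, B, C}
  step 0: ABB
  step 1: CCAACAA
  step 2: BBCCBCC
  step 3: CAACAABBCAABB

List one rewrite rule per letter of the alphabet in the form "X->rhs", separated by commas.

  step 2 ⇒ step 3: BBCCBCC ⇒ CAA·CAA·B·B·CAA·B·B
    B ↦ CAA
    C ↦ B
  step 0 ⇒ step 1: ABB ⇒ C·CAA·CAA
    A ↦ C

A->C, B->CAA, C->B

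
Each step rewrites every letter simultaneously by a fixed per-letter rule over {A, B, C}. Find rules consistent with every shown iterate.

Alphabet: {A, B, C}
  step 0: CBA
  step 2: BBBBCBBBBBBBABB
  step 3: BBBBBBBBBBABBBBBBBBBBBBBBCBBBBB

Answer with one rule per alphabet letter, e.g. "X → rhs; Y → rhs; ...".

  step 2 ⇒ step 3: BBBBCBBBBBBBABB ⇒ BB·BB·BB·BB·BBA·BB·BB·BB·BB·BB·BB·BB·CB·BB·BB
    A ↦ CB
    B ↦ BB
    C ↦ BBA

A->CB, B->BB, C->BBA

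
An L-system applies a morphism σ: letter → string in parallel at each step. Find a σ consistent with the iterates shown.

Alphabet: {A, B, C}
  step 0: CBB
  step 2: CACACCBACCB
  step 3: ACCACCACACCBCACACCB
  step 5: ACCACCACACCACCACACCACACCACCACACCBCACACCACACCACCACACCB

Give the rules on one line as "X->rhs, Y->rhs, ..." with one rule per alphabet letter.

  step 2 ⇒ step 3: CACACCBACCB ⇒ AC·C·AC·C·AC·AC·CB·C·AC·AC·CB
    A ↦ C
    B ↦ CB
    C ↦ AC

A->C, B->CB, C->AC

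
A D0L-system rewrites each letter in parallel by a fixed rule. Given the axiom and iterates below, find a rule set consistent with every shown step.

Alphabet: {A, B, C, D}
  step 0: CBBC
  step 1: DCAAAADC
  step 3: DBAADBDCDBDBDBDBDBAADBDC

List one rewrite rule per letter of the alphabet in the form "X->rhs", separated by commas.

  step 0 ⇒ step 1: CBBC ⇒ DC·AA·AA·DC
    B ↦ AA
    C ↦ DC
    A ↦ D  (constrained at step 1)
    D ↦ DB  (constrained at step 1)

A->D, B->AA, C->DC, D->DB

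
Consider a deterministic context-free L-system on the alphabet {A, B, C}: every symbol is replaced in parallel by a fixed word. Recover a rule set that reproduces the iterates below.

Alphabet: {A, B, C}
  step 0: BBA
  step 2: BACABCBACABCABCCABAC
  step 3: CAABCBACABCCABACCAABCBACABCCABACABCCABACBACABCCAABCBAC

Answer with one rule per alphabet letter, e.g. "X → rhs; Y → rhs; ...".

  step 2 ⇒ step 3: BACABCBACABCABCCABAC ⇒ CA·ABC·BAC·ABC·CA·BAC·CA·ABC·BAC·ABC·CA·BAC·ABC·CA·BAC·BAC·ABC·CA·ABC·BAC
    A ↦ ABC
    B ↦ CA
    C ↦ BAC

A->ABC, B->CA, C->BAC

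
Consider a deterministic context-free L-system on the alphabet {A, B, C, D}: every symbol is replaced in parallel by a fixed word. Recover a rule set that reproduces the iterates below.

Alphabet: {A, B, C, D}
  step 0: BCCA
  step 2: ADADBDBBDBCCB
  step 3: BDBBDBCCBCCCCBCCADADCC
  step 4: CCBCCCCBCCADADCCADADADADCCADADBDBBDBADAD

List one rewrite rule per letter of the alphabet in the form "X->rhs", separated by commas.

A->BD, B->CC, C->AD, D->B

  step 3 ⇒ step 4: BDBBDBCCBCCCCBCCADADCC ⇒ CC·B·CC·CC·B·CC·AD·AD·CC·AD·AD·AD·AD·CC·AD·AD·BD·B·BD·B·AD·AD
    A ↦ BD
    B ↦ CC
    C ↦ AD
    D ↦ B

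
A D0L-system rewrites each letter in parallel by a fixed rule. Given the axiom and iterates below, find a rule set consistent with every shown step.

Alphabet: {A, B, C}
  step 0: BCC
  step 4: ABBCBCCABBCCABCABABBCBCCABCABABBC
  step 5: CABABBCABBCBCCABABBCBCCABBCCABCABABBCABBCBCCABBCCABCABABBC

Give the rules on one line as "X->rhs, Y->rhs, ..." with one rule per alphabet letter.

  step 4 ⇒ step 5: ABBCBCCABBCCABCABABBCBCCABCABABBC ⇒ C·AB·AB·BC·AB·BC·BC·C·AB·AB·BC·BC·C·AB·BC·C·AB·C·AB·AB·BC·AB·BC·BC·C·AB·BC·C·AB·C·AB·AB·BC
    A ↦ C
    B ↦ AB
    C ↦ BC

A->C, B->AB, C->BC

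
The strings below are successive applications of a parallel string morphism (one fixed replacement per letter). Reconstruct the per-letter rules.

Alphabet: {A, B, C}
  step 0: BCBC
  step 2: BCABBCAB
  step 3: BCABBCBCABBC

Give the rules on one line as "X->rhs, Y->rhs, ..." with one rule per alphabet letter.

  step 2 ⇒ step 3: BCABBCAB ⇒ BC·A·B·BC·BC·A·B·BC
    A ↦ B
    B ↦ BC
    C ↦ A

A->B, B->BC, C->A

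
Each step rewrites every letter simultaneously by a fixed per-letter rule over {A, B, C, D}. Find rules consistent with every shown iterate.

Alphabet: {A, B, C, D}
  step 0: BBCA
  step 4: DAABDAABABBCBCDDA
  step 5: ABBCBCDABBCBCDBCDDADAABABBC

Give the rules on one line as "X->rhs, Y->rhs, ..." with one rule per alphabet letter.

  step 4 ⇒ step 5: DAABDAABABBCBCDDA ⇒ AB·BC·BC·D·AB·BC·BC·D·BC·D·D·A·D·A·AB·AB·BC
    A ↦ BC
    B ↦ D
    C ↦ A
    D ↦ AB

A->BC, B->D, C->A, D->AB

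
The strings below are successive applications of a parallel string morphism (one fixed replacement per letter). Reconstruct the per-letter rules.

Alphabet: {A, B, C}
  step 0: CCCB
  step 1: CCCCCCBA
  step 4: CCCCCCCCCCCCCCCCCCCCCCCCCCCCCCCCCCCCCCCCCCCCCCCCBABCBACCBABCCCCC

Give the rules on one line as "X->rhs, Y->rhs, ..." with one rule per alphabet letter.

  step 0 ⇒ step 1: CCCB ⇒ CC·CC·CC·BA
    B ↦ BA
    C ↦ CC
    A ↦ BC  (constrained at step 1)

A->BC, B->BA, C->CC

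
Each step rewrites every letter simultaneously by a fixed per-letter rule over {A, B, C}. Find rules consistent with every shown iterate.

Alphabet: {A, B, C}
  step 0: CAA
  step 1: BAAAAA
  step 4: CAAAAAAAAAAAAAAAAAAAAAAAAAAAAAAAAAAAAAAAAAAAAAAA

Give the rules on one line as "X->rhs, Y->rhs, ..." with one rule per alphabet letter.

A->AA, B->CA, C->BA

  step 0 ⇒ step 1: CAA ⇒ BA·AA·AA
    A ↦ AA
    C ↦ BA
    B ↦ CA  (constrained at step 1)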